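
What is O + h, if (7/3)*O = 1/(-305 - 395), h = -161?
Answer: -788903/4900 ≈ -161.00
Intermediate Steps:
O = -3/4900 (O = 3/(7*(-305 - 395)) = (3/7)/(-700) = (3/7)*(-1/700) = -3/4900 ≈ -0.00061224)
O + h = -3/4900 - 161 = -788903/4900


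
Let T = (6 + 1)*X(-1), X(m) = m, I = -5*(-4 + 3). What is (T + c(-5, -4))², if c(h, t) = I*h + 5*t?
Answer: 2704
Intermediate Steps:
I = 5 (I = -5*(-1) = 5)
c(h, t) = 5*h + 5*t
T = -7 (T = (6 + 1)*(-1) = 7*(-1) = -7)
(T + c(-5, -4))² = (-7 + (5*(-5) + 5*(-4)))² = (-7 + (-25 - 20))² = (-7 - 45)² = (-52)² = 2704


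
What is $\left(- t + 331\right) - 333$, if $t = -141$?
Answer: $139$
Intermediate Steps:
$\left(- t + 331\right) - 333 = \left(\left(-1\right) \left(-141\right) + 331\right) - 333 = \left(141 + 331\right) - 333 = 472 - 333 = 139$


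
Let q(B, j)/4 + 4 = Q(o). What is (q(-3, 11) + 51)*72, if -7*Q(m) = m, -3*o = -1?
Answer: 17544/7 ≈ 2506.3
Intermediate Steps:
o = ⅓ (o = -⅓*(-1) = ⅓ ≈ 0.33333)
Q(m) = -m/7
q(B, j) = -340/21 (q(B, j) = -16 + 4*(-⅐*⅓) = -16 + 4*(-1/21) = -16 - 4/21 = -340/21)
(q(-3, 11) + 51)*72 = (-340/21 + 51)*72 = (731/21)*72 = 17544/7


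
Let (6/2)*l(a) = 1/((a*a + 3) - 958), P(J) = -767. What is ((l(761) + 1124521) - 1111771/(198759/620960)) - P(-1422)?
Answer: -269832501981864035/114915695994 ≈ -2.3481e+6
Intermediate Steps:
l(a) = 1/(3*(-955 + a²)) (l(a) = 1/(3*((a*a + 3) - 958)) = 1/(3*((a² + 3) - 958)) = 1/(3*((3 + a²) - 958)) = 1/(3*(-955 + a²)))
((l(761) + 1124521) - 1111771/(198759/620960)) - P(-1422) = ((1/(3*(-955 + 761²)) + 1124521) - 1111771/(198759/620960)) - 1*(-767) = ((1/(3*(-955 + 579121)) + 1124521) - 1111771/(198759*(1/620960))) + 767 = (((⅓)/578166 + 1124521) - 1111771/198759/620960) + 767 = (((⅓)*(1/578166) + 1124521) - 1111771*620960/198759) + 767 = ((1/1734498 + 1124521) - 690365320160/198759) + 767 = (1950479425459/1734498 - 690365320160/198759) + 767 = -269920642320691433/114915695994 + 767 = -269832501981864035/114915695994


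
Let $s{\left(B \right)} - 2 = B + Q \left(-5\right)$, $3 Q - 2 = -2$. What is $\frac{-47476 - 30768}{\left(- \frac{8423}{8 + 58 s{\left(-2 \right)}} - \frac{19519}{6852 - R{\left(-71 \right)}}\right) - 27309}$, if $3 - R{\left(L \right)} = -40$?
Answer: $\frac{4262107168}{1545084207} \approx 2.7585$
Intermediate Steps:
$Q = 0$ ($Q = \frac{2}{3} + \frac{1}{3} \left(-2\right) = \frac{2}{3} - \frac{2}{3} = 0$)
$R{\left(L \right)} = 43$ ($R{\left(L \right)} = 3 - -40 = 3 + 40 = 43$)
$s{\left(B \right)} = 2 + B$ ($s{\left(B \right)} = 2 + \left(B + 0 \left(-5\right)\right) = 2 + \left(B + 0\right) = 2 + B$)
$\frac{-47476 - 30768}{\left(- \frac{8423}{8 + 58 s{\left(-2 \right)}} - \frac{19519}{6852 - R{\left(-71 \right)}}\right) - 27309} = \frac{-47476 - 30768}{\left(- \frac{8423}{8 + 58 \left(2 - 2\right)} - \frac{19519}{6852 - 43}\right) - 27309} = - \frac{78244}{\left(- \frac{8423}{8 + 58 \cdot 0} - \frac{19519}{6852 - 43}\right) - 27309} = - \frac{78244}{\left(- \frac{8423}{8 + 0} - \frac{19519}{6809}\right) - 27309} = - \frac{78244}{\left(- \frac{8423}{8} - \frac{19519}{6809}\right) - 27309} = - \frac{78244}{- \frac{57508359}{54472} - 27309} = - \frac{78244}{- \frac{1545084207}{54472}} = \left(-78244\right) \left(- \frac{54472}{1545084207}\right) = \frac{4262107168}{1545084207}$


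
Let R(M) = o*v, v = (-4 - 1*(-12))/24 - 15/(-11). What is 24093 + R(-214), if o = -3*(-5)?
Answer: 265303/11 ≈ 24118.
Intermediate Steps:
v = 56/33 (v = (-4 + 12)*(1/24) - 15*(-1/11) = 8*(1/24) + 15/11 = ⅓ + 15/11 = 56/33 ≈ 1.6970)
o = 15
R(M) = 280/11 (R(M) = 15*(56/33) = 280/11)
24093 + R(-214) = 24093 + 280/11 = 265303/11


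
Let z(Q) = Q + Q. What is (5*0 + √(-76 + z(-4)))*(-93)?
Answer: -186*I*√21 ≈ -852.36*I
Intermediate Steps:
z(Q) = 2*Q
(5*0 + √(-76 + z(-4)))*(-93) = (5*0 + √(-76 + 2*(-4)))*(-93) = (0 + √(-76 - 8))*(-93) = (0 + √(-84))*(-93) = (0 + 2*I*√21)*(-93) = (2*I*√21)*(-93) = -186*I*√21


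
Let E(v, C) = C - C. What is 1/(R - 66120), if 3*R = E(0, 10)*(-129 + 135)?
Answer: -1/66120 ≈ -1.5124e-5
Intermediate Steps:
E(v, C) = 0
R = 0 (R = (0*(-129 + 135))/3 = (0*6)/3 = (⅓)*0 = 0)
1/(R - 66120) = 1/(0 - 66120) = 1/(-66120) = -1/66120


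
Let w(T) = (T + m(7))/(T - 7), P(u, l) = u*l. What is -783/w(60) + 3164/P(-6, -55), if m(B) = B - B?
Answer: -450161/660 ≈ -682.06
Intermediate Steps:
P(u, l) = l*u
m(B) = 0
w(T) = T/(-7 + T) (w(T) = (T + 0)/(T - 7) = T/(-7 + T))
-783/w(60) + 3164/P(-6, -55) = -783/(60/(-7 + 60)) + 3164/((-55*(-6))) = -783/(60/53) + 3164/330 = -783/(60*(1/53)) + 3164*(1/330) = -783/60/53 + 1582/165 = -783*53/60 + 1582/165 = -13833/20 + 1582/165 = -450161/660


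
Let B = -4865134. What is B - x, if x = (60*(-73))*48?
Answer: -4654894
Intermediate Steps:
x = -210240 (x = -4380*48 = -210240)
B - x = -4865134 - 1*(-210240) = -4865134 + 210240 = -4654894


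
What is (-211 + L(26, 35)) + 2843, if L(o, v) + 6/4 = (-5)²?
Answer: 5311/2 ≈ 2655.5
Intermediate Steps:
L(o, v) = 47/2 (L(o, v) = -3/2 + (-5)² = -3/2 + 25 = 47/2)
(-211 + L(26, 35)) + 2843 = (-211 + 47/2) + 2843 = -375/2 + 2843 = 5311/2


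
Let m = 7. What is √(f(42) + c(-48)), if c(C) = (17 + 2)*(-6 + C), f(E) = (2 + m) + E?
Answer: 5*I*√39 ≈ 31.225*I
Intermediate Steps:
f(E) = 9 + E (f(E) = (2 + 7) + E = 9 + E)
c(C) = -114 + 19*C (c(C) = 19*(-6 + C) = -114 + 19*C)
√(f(42) + c(-48)) = √((9 + 42) + (-114 + 19*(-48))) = √(51 + (-114 - 912)) = √(51 - 1026) = √(-975) = 5*I*√39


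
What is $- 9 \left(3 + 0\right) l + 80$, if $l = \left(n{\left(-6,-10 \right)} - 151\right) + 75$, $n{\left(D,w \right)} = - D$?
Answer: $1970$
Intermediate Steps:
$l = -70$ ($l = \left(\left(-1\right) \left(-6\right) - 151\right) + 75 = \left(6 - 151\right) + 75 = -145 + 75 = -70$)
$- 9 \left(3 + 0\right) l + 80 = - 9 \left(3 + 0\right) \left(-70\right) + 80 = \left(-9\right) 3 \left(-70\right) + 80 = \left(-27\right) \left(-70\right) + 80 = 1890 + 80 = 1970$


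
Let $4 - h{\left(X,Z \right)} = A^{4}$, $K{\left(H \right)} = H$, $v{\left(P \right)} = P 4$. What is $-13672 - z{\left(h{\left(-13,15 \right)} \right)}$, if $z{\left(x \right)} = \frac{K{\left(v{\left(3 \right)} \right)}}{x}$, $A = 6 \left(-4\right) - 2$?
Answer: $- \frac{520643431}{38081} \approx -13672.0$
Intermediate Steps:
$A = -26$ ($A = -24 - 2 = -26$)
$v{\left(P \right)} = 4 P$
$h{\left(X,Z \right)} = -456972$ ($h{\left(X,Z \right)} = 4 - \left(-26\right)^{4} = 4 - 456976 = -456972$)
$z{\left(x \right)} = \frac{12}{x}$ ($z{\left(x \right)} = \frac{4 \cdot 3}{x} = \frac{12}{x}$)
$-13672 - z{\left(h{\left(-13,15 \right)} \right)} = -13672 - \frac{12}{-456972} = -13672 - 12 \left(- \frac{1}{456972}\right) = -13672 - - \frac{1}{38081} = -13672 + \frac{1}{38081} = - \frac{520643431}{38081}$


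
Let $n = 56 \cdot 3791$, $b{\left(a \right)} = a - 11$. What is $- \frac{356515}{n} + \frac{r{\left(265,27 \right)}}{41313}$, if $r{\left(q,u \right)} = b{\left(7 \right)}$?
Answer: $- \frac{14729553379}{8770584648} \approx -1.6794$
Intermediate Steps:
$b{\left(a \right)} = -11 + a$ ($b{\left(a \right)} = a - 11 = -11 + a$)
$r{\left(q,u \right)} = -4$ ($r{\left(q,u \right)} = -11 + 7 = -4$)
$n = 212296$
$- \frac{356515}{n} + \frac{r{\left(265,27 \right)}}{41313} = - \frac{356515}{212296} - \frac{4}{41313} = - \frac{14729553379}{8770584648}$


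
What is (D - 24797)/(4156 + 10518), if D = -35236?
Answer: -60033/14674 ≈ -4.0911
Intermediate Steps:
(D - 24797)/(4156 + 10518) = (-35236 - 24797)/(4156 + 10518) = -60033/14674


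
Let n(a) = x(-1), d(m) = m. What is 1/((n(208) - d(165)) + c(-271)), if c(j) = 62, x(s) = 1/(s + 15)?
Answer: -14/1441 ≈ -0.0097155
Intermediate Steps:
x(s) = 1/(15 + s)
n(a) = 1/14 (n(a) = 1/(15 - 1) = 1/14)
1/((n(208) - d(165)) + c(-271)) = 1/((1/14 - 1*165) + 62) = 1/((1/14 - 165) + 62) = 1/(-2309/14 + 62) = 1/(-1441/14) = -14/1441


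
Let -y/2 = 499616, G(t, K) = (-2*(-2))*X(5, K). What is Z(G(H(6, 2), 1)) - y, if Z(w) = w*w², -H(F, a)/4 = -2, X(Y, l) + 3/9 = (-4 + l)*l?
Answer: 26915264/27 ≈ 9.9686e+5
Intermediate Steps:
X(Y, l) = -⅓ + l*(-4 + l) (X(Y, l) = -⅓ + (-4 + l)*l = -⅓ + l*(-4 + l))
H(F, a) = 8 (H(F, a) = -4*(-2) = 8)
G(t, K) = -4/3 - 16*K + 4*K² (G(t, K) = (-2*(-2))*(-⅓ + K² - 4*K) = 4*(-⅓ + K² - 4*K) = -4/3 - 16*K + 4*K²)
y = -999232 (y = -2*499616 = -999232)
Z(w) = w³
Z(G(H(6, 2), 1)) - y = (-4/3 - 16*1 + 4*1²)³ - 1*(-999232) = (-4/3 - 16 + 4*1)³ + 999232 = (-4/3 - 16 + 4)³ + 999232 = (-40/3)³ + 999232 = -64000/27 + 999232 = 26915264/27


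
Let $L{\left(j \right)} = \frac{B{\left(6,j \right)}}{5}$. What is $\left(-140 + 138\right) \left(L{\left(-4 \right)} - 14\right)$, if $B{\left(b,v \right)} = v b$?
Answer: $\frac{188}{5} \approx 37.6$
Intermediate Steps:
$B{\left(b,v \right)} = b v$
$L{\left(j \right)} = \frac{6 j}{5}$
$\left(-140 + 138\right) \left(L{\left(-4 \right)} - 14\right) = \left(-140 + 138\right) \left(\frac{6}{5} \left(-4\right) - 14\right) = - 2 \left(- \frac{24}{5} - 14\right) = \left(-2\right) \left(- \frac{94}{5}\right) = \frac{188}{5}$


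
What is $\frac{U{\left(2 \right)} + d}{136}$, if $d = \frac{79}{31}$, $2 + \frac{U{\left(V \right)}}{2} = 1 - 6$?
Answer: $- \frac{355}{4216} \approx -0.084203$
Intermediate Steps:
$U{\left(V \right)} = -14$ ($U{\left(V \right)} = -4 + 2 \left(1 - 6\right) = -4 + 2 \left(-5\right) = -4 - 10 = -14$)
$d = \frac{79}{31}$ ($d = 79 \cdot \frac{1}{31} = \frac{79}{31} \approx 2.5484$)
$\frac{U{\left(2 \right)} + d}{136} = \frac{-14 + \frac{79}{31}}{136} = \left(- \frac{355}{31}\right) \frac{1}{136} = - \frac{355}{4216}$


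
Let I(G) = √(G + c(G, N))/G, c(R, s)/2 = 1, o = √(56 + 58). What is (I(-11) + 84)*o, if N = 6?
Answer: 3*√114*(308 - I)/11 ≈ 896.88 - 2.9119*I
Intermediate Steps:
o = √114 ≈ 10.677
c(R, s) = 2 (c(R, s) = 2*1 = 2)
I(G) = √(2 + G)/G (I(G) = √(G + 2)/G = √(2 + G)/G)
(I(-11) + 84)*o = (√(2 - 11)/(-11) + 84)*√114 = (-3*I/11 + 84)*√114 = (84 - 3*I/11)*√114 = √114*(84 - 3*I/11)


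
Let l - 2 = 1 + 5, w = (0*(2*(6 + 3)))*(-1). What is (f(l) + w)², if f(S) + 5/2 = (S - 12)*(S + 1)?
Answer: 5929/4 ≈ 1482.3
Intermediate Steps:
w = 0 (w = (0*(2*9))*(-1) = (0*18)*(-1) = 0*(-1) = 0)
l = 8 (l = 2 + (1 + 5) = 2 + 6 = 8)
f(S) = -5/2 + (1 + S)*(-12 + S) (f(S) = -5/2 + (S - 12)*(S + 1) = -5/2 + (-12 + S)*(1 + S) = -5/2 + (1 + S)*(-12 + S))
(f(l) + w)² = ((-29/2 + 8² - 11*8) + 0)² = ((-29/2 + 64 - 88) + 0)² = (-77/2 + 0)² = (-77/2)² = 5929/4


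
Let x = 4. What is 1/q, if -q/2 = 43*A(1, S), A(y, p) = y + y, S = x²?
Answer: -1/172 ≈ -0.0058140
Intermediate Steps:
S = 16 (S = 4² = 16)
A(y, p) = 2*y
q = -172 (q = -86*2*1 = -86*2 = -2*86 = -172)
1/q = 1/(-172) = -1/172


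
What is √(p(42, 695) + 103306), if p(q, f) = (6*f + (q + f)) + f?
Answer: 2*√27227 ≈ 330.01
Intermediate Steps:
p(q, f) = q + 8*f (p(q, f) = (6*f + (f + q)) + f = (q + 7*f) + f = q + 8*f)
√(p(42, 695) + 103306) = √((42 + 8*695) + 103306) = √((42 + 5560) + 103306) = √(5602 + 103306) = √108908 = 2*√27227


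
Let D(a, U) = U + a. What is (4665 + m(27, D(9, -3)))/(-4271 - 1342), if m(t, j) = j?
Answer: -1557/1871 ≈ -0.83218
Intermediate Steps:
(4665 + m(27, D(9, -3)))/(-4271 - 1342) = (4665 + (-3 + 9))/(-4271 - 1342) = (4665 + 6)/(-5613) = 4671*(-1/5613) = -1557/1871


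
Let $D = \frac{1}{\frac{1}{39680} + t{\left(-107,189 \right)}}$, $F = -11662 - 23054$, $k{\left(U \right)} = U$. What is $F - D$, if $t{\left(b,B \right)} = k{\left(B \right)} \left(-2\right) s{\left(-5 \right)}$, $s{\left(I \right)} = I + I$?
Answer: $- \frac{5207066800796}{149990401} \approx -34716.0$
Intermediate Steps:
$s{\left(I \right)} = 2 I$
$t{\left(b,B \right)} = 20 B$ ($t{\left(b,B \right)} = B \left(-2\right) 2 \left(-5\right) = - 2 B \left(-10\right) = 20 B$)
$F = -34716$ ($F = -11662 - 23054 = -34716$)
$D = \frac{39680}{149990401}$ ($D = \frac{1}{\frac{1}{39680} + 20 \cdot 189} = \frac{1}{\frac{1}{39680} + 3780} = \frac{1}{\frac{149990401}{39680}} = \frac{39680}{149990401} \approx 0.00026455$)
$F - D = -34716 - \frac{39680}{149990401} = - \frac{5207066800796}{149990401}$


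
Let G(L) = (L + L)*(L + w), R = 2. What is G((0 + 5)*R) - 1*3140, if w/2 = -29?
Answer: -4100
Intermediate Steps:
w = -58 (w = 2*(-29) = -58)
G(L) = 2*L*(-58 + L) (G(L) = (L + L)*(L - 58) = (2*L)*(-58 + L) = 2*L*(-58 + L))
G((0 + 5)*R) - 1*3140 = 2*((0 + 5)*2)*(-58 + (0 + 5)*2) - 1*3140 = 2*(5*2)*(-58 + 5*2) - 3140 = 2*10*(-58 + 10) - 3140 = 2*10*(-48) - 3140 = -960 - 3140 = -4100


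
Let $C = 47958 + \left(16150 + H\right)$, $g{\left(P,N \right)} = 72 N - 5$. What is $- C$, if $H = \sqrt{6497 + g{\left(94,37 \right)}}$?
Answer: $-64108 - 2 \sqrt{2289} \approx -64204.0$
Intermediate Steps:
$g{\left(P,N \right)} = -5 + 72 N$
$H = 2 \sqrt{2289}$ ($H = \sqrt{6497 + \left(-5 + 72 \cdot 37\right)} = \sqrt{6497 + \left(-5 + 2664\right)} = \sqrt{6497 + 2659} = \sqrt{9156} = 2 \sqrt{2289} \approx 95.687$)
$C = 64108 + 2 \sqrt{2289}$ ($C = 47958 + \left(16150 + 2 \sqrt{2289}\right) = 64108 + 2 \sqrt{2289} \approx 64204.0$)
$- C = - (64108 + 2 \sqrt{2289}) = -64108 - 2 \sqrt{2289}$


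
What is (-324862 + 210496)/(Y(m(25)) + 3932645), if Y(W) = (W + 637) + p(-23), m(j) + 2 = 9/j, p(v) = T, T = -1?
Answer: -476525/16388664 ≈ -0.029076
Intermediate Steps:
p(v) = -1
m(j) = -2 + 9/j
Y(W) = 636 + W (Y(W) = (W + 637) - 1 = (637 + W) - 1 = 636 + W)
(-324862 + 210496)/(Y(m(25)) + 3932645) = (-324862 + 210496)/((636 + (-2 + 9/25)) + 3932645) = -114366/((636 + (-2 + 9*(1/25))) + 3932645) = -114366/((636 + (-2 + 9/25)) + 3932645) = -114366/((636 - 41/25) + 3932645) = -114366/(15859/25 + 3932645) = -114366/98331984/25 = -114366*25/98331984 = -476525/16388664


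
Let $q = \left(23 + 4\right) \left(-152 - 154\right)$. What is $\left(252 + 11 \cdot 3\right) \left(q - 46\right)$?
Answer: $-2367780$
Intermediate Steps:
$q = -8262$ ($q = 27 \left(-306\right) = -8262$)
$\left(252 + 11 \cdot 3\right) \left(q - 46\right) = \left(252 + 11 \cdot 3\right) \left(-8262 - 46\right) = \left(252 + 33\right) \left(-8308\right) = 285 \left(-8308\right) = -2367780$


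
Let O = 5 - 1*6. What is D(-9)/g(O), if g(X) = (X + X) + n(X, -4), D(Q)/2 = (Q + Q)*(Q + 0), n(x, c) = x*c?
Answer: 162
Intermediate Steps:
n(x, c) = c*x
D(Q) = 4*Q² (D(Q) = 2*((Q + Q)*(Q + 0)) = 2*((2*Q)*Q) = 2*(2*Q²) = 4*Q²)
O = -1 (O = 5 - 6 = -1)
g(X) = -2*X (g(X) = (X + X) - 4*X = 2*X - 4*X = -2*X)
D(-9)/g(O) = (4*(-9)²)/((-2*(-1))) = (4*81)/2 = 324*(½) = 162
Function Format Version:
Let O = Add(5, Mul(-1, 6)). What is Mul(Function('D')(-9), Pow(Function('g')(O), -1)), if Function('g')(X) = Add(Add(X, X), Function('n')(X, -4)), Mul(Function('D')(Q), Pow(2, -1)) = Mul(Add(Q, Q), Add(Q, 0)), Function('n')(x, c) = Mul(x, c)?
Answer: 162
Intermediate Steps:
Function('n')(x, c) = Mul(c, x)
Function('D')(Q) = Mul(4, Pow(Q, 2)) (Function('D')(Q) = Mul(2, Mul(Add(Q, Q), Add(Q, 0))) = Mul(2, Mul(Mul(2, Q), Q)) = Mul(2, Mul(2, Pow(Q, 2))) = Mul(4, Pow(Q, 2)))
O = -1 (O = Add(5, -6) = -1)
Function('g')(X) = Mul(-2, X) (Function('g')(X) = Add(Add(X, X), Mul(-4, X)) = Add(Mul(2, X), Mul(-4, X)) = Mul(-2, X))
Mul(Function('D')(-9), Pow(Function('g')(O), -1)) = Mul(Mul(4, Pow(-9, 2)), Pow(Mul(-2, -1), -1)) = Mul(Mul(4, 81), Pow(2, -1)) = Mul(324, Rational(1, 2)) = 162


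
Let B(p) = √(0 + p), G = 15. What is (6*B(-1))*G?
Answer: 90*I ≈ 90.0*I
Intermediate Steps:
B(p) = √p
(6*B(-1))*G = (6*√(-1))*15 = (6*I)*15 = 90*I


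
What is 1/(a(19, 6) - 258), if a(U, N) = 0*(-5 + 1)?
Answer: -1/258 ≈ -0.0038760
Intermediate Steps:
a(U, N) = 0 (a(U, N) = 0*(-4) = 0)
1/(a(19, 6) - 258) = 1/(0 - 258) = 1/(-258) = -1/258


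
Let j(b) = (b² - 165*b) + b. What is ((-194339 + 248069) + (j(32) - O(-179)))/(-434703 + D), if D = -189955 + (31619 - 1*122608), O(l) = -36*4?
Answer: -16550/238549 ≈ -0.069378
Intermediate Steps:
O(l) = -144
j(b) = b² - 164*b
D = -280944 (D = -189955 + (31619 - 122608) = -189955 - 90989 = -280944)
((-194339 + 248069) + (j(32) - O(-179)))/(-434703 + D) = ((-194339 + 248069) + (32*(-164 + 32) - 1*(-144)))/(-434703 - 280944) = (53730 + (32*(-132) + 144))/(-715647) = (53730 + (-4224 + 144))*(-1/715647) = (53730 - 4080)*(-1/715647) = 49650*(-1/715647) = -16550/238549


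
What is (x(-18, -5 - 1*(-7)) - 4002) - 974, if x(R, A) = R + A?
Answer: -4992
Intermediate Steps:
x(R, A) = A + R
(x(-18, -5 - 1*(-7)) - 4002) - 974 = (((-5 - 1*(-7)) - 18) - 4002) - 974 = (((-5 + 7) - 18) - 4002) - 974 = ((2 - 18) - 4002) - 974 = (-16 - 4002) - 974 = -4018 - 974 = -4992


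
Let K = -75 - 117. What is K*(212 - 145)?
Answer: -12864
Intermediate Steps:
K = -192
K*(212 - 145) = -192*(212 - 145) = -192*67 = -12864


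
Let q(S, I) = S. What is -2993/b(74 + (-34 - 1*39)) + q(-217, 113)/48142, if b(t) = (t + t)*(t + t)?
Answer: -72044937/96284 ≈ -748.25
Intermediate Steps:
b(t) = 4*t**2 (b(t) = (2*t)*(2*t) = 4*t**2)
-2993/b(74 + (-34 - 1*39)) + q(-217, 113)/48142 = -2993*1/(4*(74 + (-34 - 1*39))**2) - 217/48142 = -2993*1/(4*(74 + (-34 - 39))**2) - 217*1/48142 = -2993*1/(4*(74 - 73)**2) - 217/48142 = -2993/(4*1**2) - 217/48142 = -2993/(4*1) - 217/48142 = -2993/4 - 217/48142 = -72044937/96284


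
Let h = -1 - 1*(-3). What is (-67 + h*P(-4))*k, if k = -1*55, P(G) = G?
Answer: 4125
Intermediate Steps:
h = 2 (h = -1 + 3 = 2)
k = -55
(-67 + h*P(-4))*k = (-67 + 2*(-4))*(-55) = (-67 - 8)*(-55) = -75*(-55) = 4125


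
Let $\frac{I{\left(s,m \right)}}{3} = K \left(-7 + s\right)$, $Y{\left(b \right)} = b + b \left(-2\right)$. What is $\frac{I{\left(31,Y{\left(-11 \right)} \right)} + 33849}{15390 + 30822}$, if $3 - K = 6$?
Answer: $\frac{11211}{15404} \approx 0.7278$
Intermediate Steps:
$K = -3$ ($K = 3 - 6 = -3$)
$Y{\left(b \right)} = - b$ ($Y{\left(b \right)} = b - 2 b = - b$)
$I{\left(s,m \right)} = 63 - 9 s$ ($I{\left(s,m \right)} = 3 \left(- 3 \left(-7 + s\right)\right) = 3 \left(21 - 3 s\right) = 63 - 9 s$)
$\frac{I{\left(31,Y{\left(-11 \right)} \right)} + 33849}{15390 + 30822} = \frac{\left(63 - 279\right) + 33849}{15390 + 30822} = \frac{\left(63 - 279\right) + 33849}{46212} = \left(-216 + 33849\right) \frac{1}{46212} = 33633 \cdot \frac{1}{46212} = \frac{11211}{15404}$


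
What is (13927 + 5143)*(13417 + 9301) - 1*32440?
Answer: 433199820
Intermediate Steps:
(13927 + 5143)*(13417 + 9301) - 1*32440 = 19070*22718 - 32440 = 433232260 - 32440 = 433199820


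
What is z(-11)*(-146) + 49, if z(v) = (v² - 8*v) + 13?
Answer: -32363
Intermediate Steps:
z(v) = 13 + v² - 8*v
z(-11)*(-146) + 49 = (13 + (-11)² - 8*(-11))*(-146) + 49 = (13 + 121 + 88)*(-146) + 49 = 222*(-146) + 49 = -32412 + 49 = -32363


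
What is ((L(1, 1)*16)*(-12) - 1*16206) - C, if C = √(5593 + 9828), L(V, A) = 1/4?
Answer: -16254 - √15421 ≈ -16378.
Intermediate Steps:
L(V, A) = ¼
C = √15421 ≈ 124.18
((L(1, 1)*16)*(-12) - 1*16206) - C = (((¼)*16)*(-12) - 1*16206) - √15421 = (4*(-12) - 16206) - √15421 = (-48 - 16206) - √15421 = -16254 - √15421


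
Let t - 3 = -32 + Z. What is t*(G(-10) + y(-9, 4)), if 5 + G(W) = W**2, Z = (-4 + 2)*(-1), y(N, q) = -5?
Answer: -2430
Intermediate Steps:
Z = 2 (Z = -2*(-1) = 2)
G(W) = -5 + W**2
t = -27 (t = 3 + (-32 + 2) = 3 - 30 = -27)
t*(G(-10) + y(-9, 4)) = -27*((-5 + (-10)**2) - 5) = -27*((-5 + 100) - 5) = -27*(95 - 5) = -27*90 = -2430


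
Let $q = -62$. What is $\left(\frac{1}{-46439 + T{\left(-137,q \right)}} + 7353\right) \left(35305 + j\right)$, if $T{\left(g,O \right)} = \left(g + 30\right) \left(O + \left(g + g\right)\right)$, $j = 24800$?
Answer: $\frac{4634751245550}{10487} \approx 4.4195 \cdot 10^{8}$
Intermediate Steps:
$T{\left(g,O \right)} = \left(30 + g\right) \left(O + 2 g\right)$
$\left(\frac{1}{-46439 + T{\left(-137,q \right)}} + 7353\right) \left(35305 + j\right) = \left(\frac{1}{-46439 + \left(2 \left(-137\right)^{2} + 30 \left(-62\right) + 60 \left(-137\right) - -8494\right)} + 7353\right) \left(35305 + 24800\right) = \left(\frac{1}{-46439 + \left(2 \cdot 18769 - 1860 - 8220 + 8494\right)} + 7353\right) 60105 = \left(\frac{1}{-46439 + \left(37538 - 1860 - 8220 + 8494\right)} + 7353\right) 60105 = \left(\frac{1}{-46439 + 35952} + 7353\right) 60105 = \left(\frac{1}{-10487} + 7353\right) 60105 = \left(- \frac{1}{10487} + 7353\right) 60105 = \frac{77110910}{10487} \cdot 60105 = \frac{4634751245550}{10487}$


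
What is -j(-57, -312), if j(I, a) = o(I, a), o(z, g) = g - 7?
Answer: 319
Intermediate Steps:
o(z, g) = -7 + g
j(I, a) = -7 + a
-j(-57, -312) = -(-7 - 312) = -1*(-319) = 319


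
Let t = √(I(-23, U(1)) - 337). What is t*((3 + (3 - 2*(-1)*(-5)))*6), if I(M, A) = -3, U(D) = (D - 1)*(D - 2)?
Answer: -48*I*√85 ≈ -442.54*I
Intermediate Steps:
U(D) = (-1 + D)*(-2 + D)
t = 2*I*√85 (t = √(-3 - 337) = √(-340) = 2*I*√85 ≈ 18.439*I)
t*((3 + (3 - 2*(-1)*(-5)))*6) = (2*I*√85)*((3 + (3 - 2*(-1)*(-5)))*6) = (2*I*√85)*((3 + (3 + 2*(-5)))*6) = (2*I*√85)*((3 + (3 - 10))*6) = (2*I*√85)*((3 - 7)*6) = (2*I*√85)*(-4*6) = (2*I*√85)*(-24) = -48*I*√85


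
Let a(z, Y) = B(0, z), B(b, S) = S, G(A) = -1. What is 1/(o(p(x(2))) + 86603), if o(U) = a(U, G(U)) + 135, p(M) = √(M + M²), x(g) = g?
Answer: 43369/3761740319 - √6/7523480638 ≈ 1.1529e-5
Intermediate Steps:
a(z, Y) = z
o(U) = 135 + U (o(U) = U + 135 = 135 + U)
1/(o(p(x(2))) + 86603) = 1/((135 + √(2*(1 + 2))) + 86603) = 1/((135 + √(2*3)) + 86603) = 1/((135 + √6) + 86603) = 1/(86738 + √6)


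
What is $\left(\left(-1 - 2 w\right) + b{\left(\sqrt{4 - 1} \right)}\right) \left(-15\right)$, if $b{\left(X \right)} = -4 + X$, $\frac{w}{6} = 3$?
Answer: $615 - 15 \sqrt{3} \approx 589.02$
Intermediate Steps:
$w = 18$ ($w = 6 \cdot 3 = 18$)
$\left(\left(-1 - 2 w\right) + b{\left(\sqrt{4 - 1} \right)}\right) \left(-15\right) = \left(\left(-1 - 36\right) - \left(4 - \sqrt{4 - 1}\right)\right) \left(-15\right) = \left(\left(-1 - 36\right) - \left(4 - \sqrt{3}\right)\right) \left(-15\right) = \left(-37 - \left(4 - \sqrt{3}\right)\right) \left(-15\right) = \left(-41 + \sqrt{3}\right) \left(-15\right) = 615 - 15 \sqrt{3}$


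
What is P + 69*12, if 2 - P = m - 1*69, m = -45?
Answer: 944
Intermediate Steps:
P = 116 (P = 2 - (-45 - 1*69) = 2 - (-45 - 69) = 2 - 1*(-114) = 2 + 114 = 116)
P + 69*12 = 116 + 69*12 = 116 + 828 = 944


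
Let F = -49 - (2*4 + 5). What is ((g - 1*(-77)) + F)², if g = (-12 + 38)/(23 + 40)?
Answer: 942841/3969 ≈ 237.55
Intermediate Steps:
g = 26/63 ≈ 0.41270
F = -62 (F = -49 - (8 + 5) = -49 - 1*13 = -49 - 13 = -62)
((g - 1*(-77)) + F)² = ((26/63 - 1*(-77)) - 62)² = ((26/63 + 77) - 62)² = (4877/63 - 62)² = (971/63)² = 942841/3969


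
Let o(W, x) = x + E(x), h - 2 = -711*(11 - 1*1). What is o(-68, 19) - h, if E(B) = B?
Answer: 7146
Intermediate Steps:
h = -7108 (h = 2 - 711*(11 - 1*1) = 2 - 711*(11 - 1) = 2 - 711*10 = 2 - 7110 = -7108)
o(W, x) = 2*x (o(W, x) = x + x = 2*x)
o(-68, 19) - h = 2*19 - 1*(-7108) = 38 + 7108 = 7146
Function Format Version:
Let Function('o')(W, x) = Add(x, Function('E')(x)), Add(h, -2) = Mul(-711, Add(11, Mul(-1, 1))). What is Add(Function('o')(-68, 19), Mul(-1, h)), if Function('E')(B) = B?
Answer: 7146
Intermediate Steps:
h = -7108 (h = Add(2, Mul(-711, Add(11, Mul(-1, 1)))) = Add(2, Mul(-711, Add(11, -1))) = Add(2, Mul(-711, 10)) = Add(2, -7110) = -7108)
Function('o')(W, x) = Mul(2, x) (Function('o')(W, x) = Add(x, x) = Mul(2, x))
Add(Function('o')(-68, 19), Mul(-1, h)) = Add(Mul(2, 19), Mul(-1, -7108)) = Add(38, 7108) = 7146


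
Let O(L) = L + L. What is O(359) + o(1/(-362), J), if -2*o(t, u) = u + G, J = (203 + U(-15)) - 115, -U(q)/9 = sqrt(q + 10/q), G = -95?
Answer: 1443/2 + 3*I*sqrt(141)/2 ≈ 721.5 + 17.812*I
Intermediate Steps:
U(q) = -9*sqrt(q + 10/q)
J = 88 - 3*I*sqrt(141) (J = (203 - 9*sqrt(-15 + 10/(-15))) - 115 = (203 - 9*sqrt(-15 + 10*(-1/15))) - 115 = (203 - 9*sqrt(-15 - 2/3)) - 115 = (203 - 3*I*sqrt(141)) - 115 = 88 - 3*I*sqrt(141) ≈ 88.0 - 35.623*I)
O(L) = 2*L
o(t, u) = 95/2 - u/2 (o(t, u) = -(u - 95)/2 = -(-95 + u)/2 = 95/2 - u/2)
O(359) + o(1/(-362), J) = 2*359 + (95/2 - (88 - 3*I*sqrt(141))/2) = 718 + (95/2 + (-44 + 3*I*sqrt(141)/2)) = 718 + (7/2 + 3*I*sqrt(141)/2) = 1443/2 + 3*I*sqrt(141)/2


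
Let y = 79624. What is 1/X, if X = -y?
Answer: -1/79624 ≈ -1.2559e-5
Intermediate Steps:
X = -79624 (X = -1*79624 = -79624)
1/X = 1/(-79624) = -1/79624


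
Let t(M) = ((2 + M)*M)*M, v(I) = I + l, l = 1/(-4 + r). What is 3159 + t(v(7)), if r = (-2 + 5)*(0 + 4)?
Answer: 1854585/512 ≈ 3622.2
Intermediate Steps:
r = 12 (r = 3*4 = 12)
l = ⅛ (l = 1/(-4 + 12) = 1/8 = ⅛ ≈ 0.12500)
v(I) = ⅛ + I (v(I) = I + ⅛ = ⅛ + I)
t(M) = M²*(2 + M) (t(M) = (M*(2 + M))*M = M²*(2 + M))
3159 + t(v(7)) = 3159 + (⅛ + 7)²*(2 + (⅛ + 7)) = 3159 + (57/8)²*(2 + 57/8) = 3159 + (3249/64)*(73/8) = 3159 + 237177/512 = 1854585/512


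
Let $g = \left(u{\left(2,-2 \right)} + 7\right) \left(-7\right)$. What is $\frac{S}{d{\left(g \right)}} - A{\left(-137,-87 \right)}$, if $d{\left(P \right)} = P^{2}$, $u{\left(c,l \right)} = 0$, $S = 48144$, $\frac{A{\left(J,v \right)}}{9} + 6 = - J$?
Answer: $- \frac{2782635}{2401} \approx -1158.9$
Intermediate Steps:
$A{\left(J,v \right)} = -54 - 9 J$ ($A{\left(J,v \right)} = -54 + 9 \left(- J\right) = -54 - 9 J$)
$g = -49$ ($g = \left(0 + 7\right) \left(-7\right) = 7 \left(-7\right) = -49$)
$\frac{S}{d{\left(g \right)}} - A{\left(-137,-87 \right)} = \frac{48144}{\left(-49\right)^{2}} - \left(-54 - -1233\right) = \frac{48144}{2401} - \left(-54 + 1233\right) = 48144 \cdot \frac{1}{2401} - 1179 = \frac{48144}{2401} - 1179 = - \frac{2782635}{2401}$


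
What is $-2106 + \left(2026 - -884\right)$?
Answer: $804$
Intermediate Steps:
$-2106 + \left(2026 - -884\right) = -2106 + \left(2026 + 884\right) = -2106 + 2910 = 804$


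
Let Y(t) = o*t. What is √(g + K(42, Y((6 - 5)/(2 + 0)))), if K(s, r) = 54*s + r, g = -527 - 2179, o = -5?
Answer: I*√1762/2 ≈ 20.988*I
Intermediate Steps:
Y(t) = -5*t
g = -2706
K(s, r) = r + 54*s
√(g + K(42, Y((6 - 5)/(2 + 0)))) = √(-2706 + (-5*(6 - 5)/(2 + 0) + 54*42)) = √(-2706 + (-5/2 + 2268)) = √(-2706 + 4531/2) = √(-881/2) = I*√1762/2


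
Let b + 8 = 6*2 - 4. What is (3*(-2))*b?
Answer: 0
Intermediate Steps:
b = 0 (b = -8 + (6*2 - 4) = -8 + (12 - 4) = -8 + 8 = 0)
(3*(-2))*b = (3*(-2))*0 = -6*0 = 0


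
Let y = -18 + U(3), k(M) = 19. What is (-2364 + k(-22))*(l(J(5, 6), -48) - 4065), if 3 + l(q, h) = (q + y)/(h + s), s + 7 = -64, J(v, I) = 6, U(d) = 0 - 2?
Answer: 162166130/17 ≈ 9.5392e+6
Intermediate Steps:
U(d) = -2
s = -71 (s = -7 - 64 = -71)
y = -20 (y = -18 - 2 = -20)
l(q, h) = -3 + (-20 + q)/(-71 + h) (l(q, h) = -3 + (q - 20)/(h - 71) = -3 + (-20 + q)/(-71 + h))
(-2364 + k(-22))*(l(J(5, 6), -48) - 4065) = (-2364 + 19)*((193 + 6 - 3*(-48))/(-71 - 48) - 4065) = -2345*((193 + 6 + 144)/(-119) - 4065) = -2345*(-1/119*343 - 4065) = -2345*(-49/17 - 4065) = -2345*(-69154/17) = 162166130/17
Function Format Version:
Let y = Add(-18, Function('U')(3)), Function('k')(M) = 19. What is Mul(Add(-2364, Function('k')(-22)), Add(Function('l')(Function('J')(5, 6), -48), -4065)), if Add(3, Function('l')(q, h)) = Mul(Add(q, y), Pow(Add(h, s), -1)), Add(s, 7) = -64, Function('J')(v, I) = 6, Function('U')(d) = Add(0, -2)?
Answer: Rational(162166130, 17) ≈ 9.5392e+6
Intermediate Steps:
Function('U')(d) = -2
s = -71 (s = Add(-7, -64) = -71)
y = -20 (y = Add(-18, -2) = -20)
Function('l')(q, h) = Add(-3, Mul(Pow(Add(-71, h), -1), Add(-20, q))) (Function('l')(q, h) = Add(-3, Mul(Add(q, -20), Pow(Add(h, -71), -1))) = Add(-3, Mul(Add(-20, q), Pow(Add(-71, h), -1))) = Add(-3, Mul(Pow(Add(-71, h), -1), Add(-20, q))))
Mul(Add(-2364, Function('k')(-22)), Add(Function('l')(Function('J')(5, 6), -48), -4065)) = Mul(Add(-2364, 19), Add(Mul(Pow(Add(-71, -48), -1), Add(193, 6, Mul(-3, -48))), -4065)) = Mul(-2345, Add(Mul(Pow(-119, -1), Add(193, 6, 144)), -4065)) = Mul(-2345, Add(Mul(Rational(-1, 119), 343), -4065)) = Mul(-2345, Add(Rational(-49, 17), -4065)) = Mul(-2345, Rational(-69154, 17)) = Rational(162166130, 17)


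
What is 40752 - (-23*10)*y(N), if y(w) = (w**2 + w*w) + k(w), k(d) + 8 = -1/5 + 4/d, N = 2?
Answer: 41166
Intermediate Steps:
k(d) = -41/5 + 4/d (k(d) = -8 + (-1/5 + 4/d) = -41/5 + 4/d)
y(w) = -41/5 + 2*w**2 + 4/w (y(w) = (w**2 + w*w) + (-41/5 + 4/w) = (w**2 + w**2) + (-41/5 + 4/w) = 2*w**2 + (-41/5 + 4/w) = -41/5 + 2*w**2 + 4/w)
40752 - (-23*10)*y(N) = 40752 - (-23*10)*(-41/5 + 2*2**2 + 4/2) = 40752 - (-230)*(-41/5 + 2*4 + 4*(1/2)) = 40752 - (-230)*(-41/5 + 8 + 2) = 40752 - (-230)*9/5 = 40752 - 1*(-414) = 40752 + 414 = 41166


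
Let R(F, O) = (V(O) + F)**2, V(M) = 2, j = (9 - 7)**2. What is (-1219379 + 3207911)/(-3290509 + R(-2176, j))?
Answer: 662844/478589 ≈ 1.3850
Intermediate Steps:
j = 4 (j = 2**2 = 4)
R(F, O) = (2 + F)**2
(-1219379 + 3207911)/(-3290509 + R(-2176, j)) = (-1219379 + 3207911)/(-3290509 + (2 - 2176)**2) = 1988532/(-3290509 + (-2174)**2) = 1988532/(-3290509 + 4726276) = 1988532/1435767 = 1988532*(1/1435767) = 662844/478589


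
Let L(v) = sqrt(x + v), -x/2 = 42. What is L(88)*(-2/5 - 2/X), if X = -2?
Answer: 6/5 ≈ 1.2000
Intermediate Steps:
x = -84 (x = -2*42 = -84)
L(v) = sqrt(-84 + v)
L(88)*(-2/5 - 2/X) = sqrt(-84 + 88)*(-2/5 - 2/(-2)) = sqrt(4)*(-2*1/5 - 2*(-1/2)) = 2*(-2/5 + 1) = 2*(3/5) = 6/5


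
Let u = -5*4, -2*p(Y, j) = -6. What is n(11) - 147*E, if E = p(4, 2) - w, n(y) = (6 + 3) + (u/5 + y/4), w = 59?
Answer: 32959/4 ≈ 8239.8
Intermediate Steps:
p(Y, j) = 3 (p(Y, j) = -1/2*(-6) = 3)
u = -20
n(y) = 5 + y/4 (n(y) = (6 + 3) + (-20/5 + y/4) = 9 + (-20*1/5 + y*(1/4)) = 9 + (-4 + y/4) = 5 + y/4)
E = -56 (E = 3 - 1*59 = 3 - 59 = -56)
n(11) - 147*E = (5 + (1/4)*11) - 147*(-56) = (5 + 11/4) + 8232 = 31/4 + 8232 = 32959/4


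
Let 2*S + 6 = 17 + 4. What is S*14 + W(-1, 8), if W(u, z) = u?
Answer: 104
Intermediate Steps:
S = 15/2 (S = -3 + (17 + 4)/2 = -3 + (1/2)*21 = -3 + 21/2 = 15/2 ≈ 7.5000)
S*14 + W(-1, 8) = (15/2)*14 - 1 = 105 - 1 = 104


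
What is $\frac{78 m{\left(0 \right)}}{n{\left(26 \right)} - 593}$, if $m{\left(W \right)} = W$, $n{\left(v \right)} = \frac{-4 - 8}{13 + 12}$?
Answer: $0$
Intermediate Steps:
$n{\left(v \right)} = - \frac{12}{25}$
$\frac{78 m{\left(0 \right)}}{n{\left(26 \right)} - 593} = \frac{78 \cdot 0}{- \frac{12}{25} - 593} = \frac{1}{- \frac{14837}{25}} \cdot 0 = \left(- \frac{25}{14837}\right) 0 = 0$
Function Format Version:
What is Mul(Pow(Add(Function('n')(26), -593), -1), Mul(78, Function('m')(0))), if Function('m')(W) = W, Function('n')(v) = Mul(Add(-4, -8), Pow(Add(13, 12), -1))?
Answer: 0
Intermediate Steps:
Function('n')(v) = Rational(-12, 25) (Function('n')(v) = Mul(-12, Pow(25, -1)) = Mul(-12, Rational(1, 25)) = Rational(-12, 25))
Mul(Pow(Add(Function('n')(26), -593), -1), Mul(78, Function('m')(0))) = Mul(Pow(Add(Rational(-12, 25), -593), -1), Mul(78, 0)) = Mul(Pow(Rational(-14837, 25), -1), 0) = Mul(Rational(-25, 14837), 0) = 0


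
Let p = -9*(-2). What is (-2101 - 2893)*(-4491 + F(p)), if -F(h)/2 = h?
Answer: 22607838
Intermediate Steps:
p = 18
F(h) = -2*h
(-2101 - 2893)*(-4491 + F(p)) = (-2101 - 2893)*(-4491 - 2*18) = -4994*(-4491 - 36) = -4994*(-4527) = 22607838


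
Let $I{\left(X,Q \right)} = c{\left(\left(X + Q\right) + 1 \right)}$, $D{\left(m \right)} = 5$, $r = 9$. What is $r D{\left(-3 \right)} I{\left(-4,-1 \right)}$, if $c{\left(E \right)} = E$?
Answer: $-180$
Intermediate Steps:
$I{\left(X,Q \right)} = 1 + Q + X$ ($I{\left(X,Q \right)} = \left(X + Q\right) + 1 = \left(Q + X\right) + 1 = 1 + Q + X$)
$r D{\left(-3 \right)} I{\left(-4,-1 \right)} = 9 \cdot 5 \left(1 - 1 - 4\right) = 45 \left(-4\right) = -180$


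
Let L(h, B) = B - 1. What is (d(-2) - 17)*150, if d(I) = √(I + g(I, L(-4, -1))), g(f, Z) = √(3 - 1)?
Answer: -2550 + 150*I*√(2 - √2) ≈ -2550.0 + 114.81*I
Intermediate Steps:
L(h, B) = -1 + B
g(f, Z) = √2
d(I) = √(I + √2)
(d(-2) - 17)*150 = (√(-2 + √2) - 17)*150 = (-17 + √(-2 + √2))*150 = -2550 + 150*√(-2 + √2)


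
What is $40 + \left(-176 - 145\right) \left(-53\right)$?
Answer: $17053$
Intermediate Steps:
$40 + \left(-176 - 145\right) \left(-53\right) = 40 - -17013 = 40 + 17013 = 17053$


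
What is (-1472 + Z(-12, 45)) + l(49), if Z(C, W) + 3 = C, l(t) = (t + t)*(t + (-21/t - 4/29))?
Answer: 94525/29 ≈ 3259.5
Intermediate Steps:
l(t) = 2*t*(-4/29 + t - 21/t) (l(t) = (2*t)*(t + (-21/t - 4*1/29)) = (2*t)*(t + (-21/t - 4/29)) = (2*t)*(t + (-4/29 - 21/t)) = (2*t)*(-4/29 + t - 21/t) = 2*t*(-4/29 + t - 21/t))
Z(C, W) = -3 + C
(-1472 + Z(-12, 45)) + l(49) = (-1472 + (-3 - 12)) + (-42 + 2*49² - 8/29*49) = (-1472 - 15) + (-42 + 2*2401 - 392/29) = -1487 + (-42 + 4802 - 392/29) = -1487 + 137648/29 = 94525/29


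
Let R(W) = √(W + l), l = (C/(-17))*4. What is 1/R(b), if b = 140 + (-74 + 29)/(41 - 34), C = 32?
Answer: √1784881/14999 ≈ 0.089072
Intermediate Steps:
b = 935/7 (b = 140 - 45/7 = 935/7 ≈ 133.57)
l = -128/17 (l = (32/(-17))*4 = (32*(-1/17))*4 = -32/17*4 = -128/17 ≈ -7.5294)
R(W) = √(-128/17 + W) (R(W) = √(W - 128/17) = √(-128/17 + W))
1/R(b) = 1/(√(-2176 + 289*(935/7))/17) = 1/(√(-2176 + 270215/7)/17) = 1/(√(254983/7)/17) = 1/((√1784881/7)/17) = 1/(√1784881/119) = √1784881/14999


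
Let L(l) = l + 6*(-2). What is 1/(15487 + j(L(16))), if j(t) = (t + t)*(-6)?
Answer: 1/15439 ≈ 6.4771e-5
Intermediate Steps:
L(l) = -12 + l (L(l) = l - 12 = -12 + l)
j(t) = -12*t (j(t) = (2*t)*(-6) = -12*t)
1/(15487 + j(L(16))) = 1/(15487 - 12*(-12 + 16)) = 1/(15487 - 12*4) = 1/(15487 - 48) = 1/15439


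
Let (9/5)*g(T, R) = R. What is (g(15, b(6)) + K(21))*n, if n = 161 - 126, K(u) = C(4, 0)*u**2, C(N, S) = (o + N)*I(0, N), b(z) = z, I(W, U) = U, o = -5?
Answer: -184870/3 ≈ -61623.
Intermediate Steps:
g(T, R) = 5*R/9
C(N, S) = N*(-5 + N) (C(N, S) = (-5 + N)*N = N*(-5 + N))
K(u) = -4*u**2 (K(u) = (4*(-5 + 4))*u**2 = (4*(-1))*u**2 = -4*u**2)
n = 35
(g(15, b(6)) + K(21))*n = ((5/9)*6 - 4*21**2)*35 = (10/3 - 4*441)*35 = (10/3 - 1764)*35 = -5282/3*35 = -184870/3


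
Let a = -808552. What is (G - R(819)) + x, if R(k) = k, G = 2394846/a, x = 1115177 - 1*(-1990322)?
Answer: 1255146414257/404276 ≈ 3.1047e+6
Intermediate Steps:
x = 3105499 (x = 1115177 + 1990322 = 3105499)
G = -1197423/404276 (G = 2394846/(-808552) = 2394846*(-1/808552) = -1197423/404276 ≈ -2.9619)
(G - R(819)) + x = (-1197423/404276 - 1*819) + 3105499 = (-1197423/404276 - 819) + 3105499 = -332299467/404276 + 3105499 = 1255146414257/404276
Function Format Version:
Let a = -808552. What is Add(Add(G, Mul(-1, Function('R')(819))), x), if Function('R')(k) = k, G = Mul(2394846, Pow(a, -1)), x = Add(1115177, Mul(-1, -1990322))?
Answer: Rational(1255146414257, 404276) ≈ 3.1047e+6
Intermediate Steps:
x = 3105499 (x = Add(1115177, 1990322) = 3105499)
G = Rational(-1197423, 404276) (G = Mul(2394846, Pow(-808552, -1)) = Mul(2394846, Rational(-1, 808552)) = Rational(-1197423, 404276) ≈ -2.9619)
Add(Add(G, Mul(-1, Function('R')(819))), x) = Add(Add(Rational(-1197423, 404276), Mul(-1, 819)), 3105499) = Add(Add(Rational(-1197423, 404276), -819), 3105499) = Add(Rational(-332299467, 404276), 3105499) = Rational(1255146414257, 404276)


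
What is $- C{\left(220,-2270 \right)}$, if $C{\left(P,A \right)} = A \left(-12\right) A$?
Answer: $61834800$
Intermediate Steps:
$C{\left(P,A \right)} = - 12 A^{2}$ ($C{\left(P,A \right)} = - 12 A A = - 12 A^{2}$)
$- C{\left(220,-2270 \right)} = - \left(-12\right) \left(-2270\right)^{2} = - \left(-12\right) 5152900 = \left(-1\right) \left(-61834800\right) = 61834800$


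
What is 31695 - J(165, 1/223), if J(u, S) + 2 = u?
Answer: 31532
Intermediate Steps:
J(u, S) = -2 + u
31695 - J(165, 1/223) = 31695 - (-2 + 165) = 31695 - 1*163 = 31695 - 163 = 31532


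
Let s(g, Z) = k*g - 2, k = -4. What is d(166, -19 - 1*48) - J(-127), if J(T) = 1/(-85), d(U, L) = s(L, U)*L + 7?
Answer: -1514274/85 ≈ -17815.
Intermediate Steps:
s(g, Z) = -2 - 4*g (s(g, Z) = -4*g - 2 = -2 - 4*g)
d(U, L) = 7 + L*(-2 - 4*L) (d(U, L) = (-2 - 4*L)*L + 7 = L*(-2 - 4*L) + 7 = 7 + L*(-2 - 4*L))
J(T) = -1/85
d(166, -19 - 1*48) - J(-127) = (7 - 4*(-19 - 1*48)² - 2*(-19 - 1*48)) - 1*(-1/85) = (7 - 4*(-19 - 48)² - 2*(-19 - 48)) + 1/85 = (7 - 4*(-67)² - 2*(-67)) + 1/85 = (7 - 4*4489 + 134) + 1/85 = (7 - 17956 + 134) + 1/85 = -17815 + 1/85 = -1514274/85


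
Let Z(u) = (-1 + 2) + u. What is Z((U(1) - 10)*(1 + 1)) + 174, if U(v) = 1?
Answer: 157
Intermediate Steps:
Z(u) = 1 + u
Z((U(1) - 10)*(1 + 1)) + 174 = (1 + (1 - 10)*(1 + 1)) + 174 = (1 - 9*2) + 174 = (1 - 18) + 174 = -17 + 174 = 157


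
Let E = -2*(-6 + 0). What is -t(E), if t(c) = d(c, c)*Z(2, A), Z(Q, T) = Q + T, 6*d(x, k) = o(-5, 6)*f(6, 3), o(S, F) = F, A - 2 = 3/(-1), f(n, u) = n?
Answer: -6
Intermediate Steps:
A = -1 (A = 2 + 3/(-1) = 2 + 3*(-1) = 2 - 3 = -1)
E = 12 (E = -2*(-6) = 12)
d(x, k) = 6 (d(x, k) = (6*6)/6 = (⅙)*36 = 6)
t(c) = 6 (t(c) = 6*(2 - 1) = 6*1 = 6)
-t(E) = -1*6 = -6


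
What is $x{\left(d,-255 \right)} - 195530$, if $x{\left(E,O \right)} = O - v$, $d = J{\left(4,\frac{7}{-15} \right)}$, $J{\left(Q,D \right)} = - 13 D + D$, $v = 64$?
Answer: $-195849$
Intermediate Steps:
$J{\left(Q,D \right)} = - 12 D$
$d = \frac{28}{5}$ ($d = - 12 \frac{7}{-15} = - 12 \cdot 7 \left(- \frac{1}{15}\right) = \left(-12\right) \left(- \frac{7}{15}\right) = \frac{28}{5} \approx 5.6$)
$x{\left(E,O \right)} = -64 + O$ ($x{\left(E,O \right)} = O - 64 = -64 + O$)
$x{\left(d,-255 \right)} - 195530 = \left(-64 - 255\right) - 195530 = -319 - 195530 = -195849$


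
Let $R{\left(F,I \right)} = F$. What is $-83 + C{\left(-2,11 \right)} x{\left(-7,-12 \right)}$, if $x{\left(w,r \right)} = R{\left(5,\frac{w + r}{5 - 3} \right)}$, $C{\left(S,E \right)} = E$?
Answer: $-28$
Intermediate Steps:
$x{\left(w,r \right)} = 5$
$-83 + C{\left(-2,11 \right)} x{\left(-7,-12 \right)} = -83 + 11 \cdot 5 = -83 + 55 = -28$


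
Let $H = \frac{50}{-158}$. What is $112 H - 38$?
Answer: $- \frac{5802}{79} \approx -73.443$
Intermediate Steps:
$H = - \frac{25}{79}$ ($H = 50 \left(- \frac{1}{158}\right) = - \frac{25}{79} \approx -0.31646$)
$112 H - 38 = 112 \left(- \frac{25}{79}\right) - 38 = - \frac{2800}{79} - 38 = - \frac{5802}{79}$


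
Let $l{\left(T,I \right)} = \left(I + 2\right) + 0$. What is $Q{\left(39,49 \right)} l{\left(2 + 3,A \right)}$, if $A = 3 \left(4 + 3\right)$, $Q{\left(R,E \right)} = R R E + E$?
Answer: $1715294$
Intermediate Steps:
$Q{\left(R,E \right)} = E + E R^{2}$ ($Q{\left(R,E \right)} = R^{2} E + E = E R^{2} + E = E + E R^{2}$)
$A = 21$ ($A = 3 \cdot 7 = 21$)
$l{\left(T,I \right)} = 2 + I$ ($l{\left(T,I \right)} = \left(2 + I\right) + 0 = 2 + I$)
$Q{\left(39,49 \right)} l{\left(2 + 3,A \right)} = 49 \left(1 + 39^{2}\right) \left(2 + 21\right) = 49 \left(1 + 1521\right) 23 = 49 \cdot 1522 \cdot 23 = 74578 \cdot 23 = 1715294$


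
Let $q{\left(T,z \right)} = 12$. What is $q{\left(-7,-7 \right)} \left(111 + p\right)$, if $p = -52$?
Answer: $708$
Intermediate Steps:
$q{\left(-7,-7 \right)} \left(111 + p\right) = 12 \left(111 - 52\right) = 12 \cdot 59 = 708$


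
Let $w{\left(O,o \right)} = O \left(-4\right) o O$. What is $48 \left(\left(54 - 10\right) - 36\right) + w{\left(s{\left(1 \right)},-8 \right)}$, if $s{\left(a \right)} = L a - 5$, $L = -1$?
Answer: $1536$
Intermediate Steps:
$s{\left(a \right)} = -5 - a$ ($s{\left(a \right)} = - a - 5 = -5 - a$)
$w{\left(O,o \right)} = - 4 o O^{2}$ ($w{\left(O,o \right)} = - 4 O o O = - 4 o O^{2}$)
$48 \left(\left(54 - 10\right) - 36\right) + w{\left(s{\left(1 \right)},-8 \right)} = 48 \left(\left(54 - 10\right) - 36\right) - - 32 \left(-5 - 1\right)^{2} = 48 \left(44 - 36\right) - - 32 \left(-5 - 1\right)^{2} = 48 \cdot 8 - - 32 \left(-6\right)^{2} = 384 - \left(-32\right) 36 = 384 + 1152 = 1536$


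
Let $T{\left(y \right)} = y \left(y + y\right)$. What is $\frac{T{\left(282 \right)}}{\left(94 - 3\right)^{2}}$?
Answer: $\frac{159048}{8281} \approx 19.206$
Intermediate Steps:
$T{\left(y \right)} = 2 y^{2}$ ($T{\left(y \right)} = y 2 y = 2 y^{2}$)
$\frac{T{\left(282 \right)}}{\left(94 - 3\right)^{2}} = \frac{2 \cdot 282^{2}}{\left(94 - 3\right)^{2}} = \frac{2 \cdot 79524}{91^{2}} = \frac{159048}{8281}$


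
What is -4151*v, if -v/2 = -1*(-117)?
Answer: 971334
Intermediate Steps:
v = -234 (v = -(-2)*(-117) = -2*117 = -234)
-4151*v = -4151*(-234) = 971334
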